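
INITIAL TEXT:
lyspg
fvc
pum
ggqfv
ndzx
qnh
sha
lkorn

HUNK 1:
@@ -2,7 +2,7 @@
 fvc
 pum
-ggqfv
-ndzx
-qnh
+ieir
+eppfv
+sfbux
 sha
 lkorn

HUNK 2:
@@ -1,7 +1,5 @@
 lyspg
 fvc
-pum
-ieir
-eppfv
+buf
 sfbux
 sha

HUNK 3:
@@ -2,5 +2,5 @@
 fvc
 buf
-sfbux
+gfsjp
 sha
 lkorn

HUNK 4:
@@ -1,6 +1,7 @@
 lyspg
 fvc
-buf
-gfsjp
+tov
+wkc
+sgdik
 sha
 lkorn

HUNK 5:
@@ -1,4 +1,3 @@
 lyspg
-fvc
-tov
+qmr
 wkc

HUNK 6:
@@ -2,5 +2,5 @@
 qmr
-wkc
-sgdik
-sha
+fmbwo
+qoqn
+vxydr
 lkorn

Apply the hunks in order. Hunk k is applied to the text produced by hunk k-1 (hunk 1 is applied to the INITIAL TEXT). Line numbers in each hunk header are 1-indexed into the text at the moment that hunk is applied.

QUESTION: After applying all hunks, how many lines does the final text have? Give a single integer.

Hunk 1: at line 2 remove [ggqfv,ndzx,qnh] add [ieir,eppfv,sfbux] -> 8 lines: lyspg fvc pum ieir eppfv sfbux sha lkorn
Hunk 2: at line 1 remove [pum,ieir,eppfv] add [buf] -> 6 lines: lyspg fvc buf sfbux sha lkorn
Hunk 3: at line 2 remove [sfbux] add [gfsjp] -> 6 lines: lyspg fvc buf gfsjp sha lkorn
Hunk 4: at line 1 remove [buf,gfsjp] add [tov,wkc,sgdik] -> 7 lines: lyspg fvc tov wkc sgdik sha lkorn
Hunk 5: at line 1 remove [fvc,tov] add [qmr] -> 6 lines: lyspg qmr wkc sgdik sha lkorn
Hunk 6: at line 2 remove [wkc,sgdik,sha] add [fmbwo,qoqn,vxydr] -> 6 lines: lyspg qmr fmbwo qoqn vxydr lkorn
Final line count: 6

Answer: 6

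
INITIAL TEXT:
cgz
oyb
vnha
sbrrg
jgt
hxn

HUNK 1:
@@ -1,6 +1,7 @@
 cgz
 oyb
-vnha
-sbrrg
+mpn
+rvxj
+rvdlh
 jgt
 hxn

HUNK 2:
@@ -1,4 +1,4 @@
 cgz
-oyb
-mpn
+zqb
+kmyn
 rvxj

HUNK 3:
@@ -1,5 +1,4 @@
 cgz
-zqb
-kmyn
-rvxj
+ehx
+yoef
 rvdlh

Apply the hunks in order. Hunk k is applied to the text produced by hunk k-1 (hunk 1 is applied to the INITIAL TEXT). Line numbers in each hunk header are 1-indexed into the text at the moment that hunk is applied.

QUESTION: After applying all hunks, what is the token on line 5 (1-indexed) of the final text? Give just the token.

Hunk 1: at line 1 remove [vnha,sbrrg] add [mpn,rvxj,rvdlh] -> 7 lines: cgz oyb mpn rvxj rvdlh jgt hxn
Hunk 2: at line 1 remove [oyb,mpn] add [zqb,kmyn] -> 7 lines: cgz zqb kmyn rvxj rvdlh jgt hxn
Hunk 3: at line 1 remove [zqb,kmyn,rvxj] add [ehx,yoef] -> 6 lines: cgz ehx yoef rvdlh jgt hxn
Final line 5: jgt

Answer: jgt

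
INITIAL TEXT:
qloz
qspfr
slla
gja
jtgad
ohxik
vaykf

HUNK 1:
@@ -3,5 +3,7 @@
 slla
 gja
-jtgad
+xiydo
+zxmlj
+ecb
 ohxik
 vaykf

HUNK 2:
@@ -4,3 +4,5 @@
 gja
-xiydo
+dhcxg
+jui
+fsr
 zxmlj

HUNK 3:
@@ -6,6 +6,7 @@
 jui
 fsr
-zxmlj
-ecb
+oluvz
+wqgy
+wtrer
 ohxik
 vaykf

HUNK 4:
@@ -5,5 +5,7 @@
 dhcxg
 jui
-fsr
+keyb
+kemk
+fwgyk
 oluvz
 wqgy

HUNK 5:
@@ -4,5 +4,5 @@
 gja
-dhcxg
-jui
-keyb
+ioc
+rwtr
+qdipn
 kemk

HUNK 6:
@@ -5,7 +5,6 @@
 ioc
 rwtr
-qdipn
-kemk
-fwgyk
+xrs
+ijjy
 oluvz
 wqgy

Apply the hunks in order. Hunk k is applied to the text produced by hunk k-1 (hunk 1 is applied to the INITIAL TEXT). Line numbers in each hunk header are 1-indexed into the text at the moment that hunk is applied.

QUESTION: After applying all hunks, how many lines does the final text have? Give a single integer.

Answer: 13

Derivation:
Hunk 1: at line 3 remove [jtgad] add [xiydo,zxmlj,ecb] -> 9 lines: qloz qspfr slla gja xiydo zxmlj ecb ohxik vaykf
Hunk 2: at line 4 remove [xiydo] add [dhcxg,jui,fsr] -> 11 lines: qloz qspfr slla gja dhcxg jui fsr zxmlj ecb ohxik vaykf
Hunk 3: at line 6 remove [zxmlj,ecb] add [oluvz,wqgy,wtrer] -> 12 lines: qloz qspfr slla gja dhcxg jui fsr oluvz wqgy wtrer ohxik vaykf
Hunk 4: at line 5 remove [fsr] add [keyb,kemk,fwgyk] -> 14 lines: qloz qspfr slla gja dhcxg jui keyb kemk fwgyk oluvz wqgy wtrer ohxik vaykf
Hunk 5: at line 4 remove [dhcxg,jui,keyb] add [ioc,rwtr,qdipn] -> 14 lines: qloz qspfr slla gja ioc rwtr qdipn kemk fwgyk oluvz wqgy wtrer ohxik vaykf
Hunk 6: at line 5 remove [qdipn,kemk,fwgyk] add [xrs,ijjy] -> 13 lines: qloz qspfr slla gja ioc rwtr xrs ijjy oluvz wqgy wtrer ohxik vaykf
Final line count: 13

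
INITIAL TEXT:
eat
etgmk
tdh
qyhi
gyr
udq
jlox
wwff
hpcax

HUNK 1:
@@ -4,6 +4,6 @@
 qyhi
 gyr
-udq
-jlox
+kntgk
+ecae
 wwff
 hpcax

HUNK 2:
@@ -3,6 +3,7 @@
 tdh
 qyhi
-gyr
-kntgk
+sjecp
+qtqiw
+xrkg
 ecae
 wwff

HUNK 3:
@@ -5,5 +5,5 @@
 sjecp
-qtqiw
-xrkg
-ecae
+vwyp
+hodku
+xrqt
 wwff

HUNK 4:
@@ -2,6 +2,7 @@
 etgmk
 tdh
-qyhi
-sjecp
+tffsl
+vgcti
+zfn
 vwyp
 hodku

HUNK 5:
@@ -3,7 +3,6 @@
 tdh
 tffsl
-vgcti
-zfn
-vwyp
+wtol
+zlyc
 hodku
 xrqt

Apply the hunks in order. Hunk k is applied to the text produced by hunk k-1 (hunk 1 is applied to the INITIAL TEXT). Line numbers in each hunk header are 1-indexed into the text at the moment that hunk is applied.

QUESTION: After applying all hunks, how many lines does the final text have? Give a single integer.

Answer: 10

Derivation:
Hunk 1: at line 4 remove [udq,jlox] add [kntgk,ecae] -> 9 lines: eat etgmk tdh qyhi gyr kntgk ecae wwff hpcax
Hunk 2: at line 3 remove [gyr,kntgk] add [sjecp,qtqiw,xrkg] -> 10 lines: eat etgmk tdh qyhi sjecp qtqiw xrkg ecae wwff hpcax
Hunk 3: at line 5 remove [qtqiw,xrkg,ecae] add [vwyp,hodku,xrqt] -> 10 lines: eat etgmk tdh qyhi sjecp vwyp hodku xrqt wwff hpcax
Hunk 4: at line 2 remove [qyhi,sjecp] add [tffsl,vgcti,zfn] -> 11 lines: eat etgmk tdh tffsl vgcti zfn vwyp hodku xrqt wwff hpcax
Hunk 5: at line 3 remove [vgcti,zfn,vwyp] add [wtol,zlyc] -> 10 lines: eat etgmk tdh tffsl wtol zlyc hodku xrqt wwff hpcax
Final line count: 10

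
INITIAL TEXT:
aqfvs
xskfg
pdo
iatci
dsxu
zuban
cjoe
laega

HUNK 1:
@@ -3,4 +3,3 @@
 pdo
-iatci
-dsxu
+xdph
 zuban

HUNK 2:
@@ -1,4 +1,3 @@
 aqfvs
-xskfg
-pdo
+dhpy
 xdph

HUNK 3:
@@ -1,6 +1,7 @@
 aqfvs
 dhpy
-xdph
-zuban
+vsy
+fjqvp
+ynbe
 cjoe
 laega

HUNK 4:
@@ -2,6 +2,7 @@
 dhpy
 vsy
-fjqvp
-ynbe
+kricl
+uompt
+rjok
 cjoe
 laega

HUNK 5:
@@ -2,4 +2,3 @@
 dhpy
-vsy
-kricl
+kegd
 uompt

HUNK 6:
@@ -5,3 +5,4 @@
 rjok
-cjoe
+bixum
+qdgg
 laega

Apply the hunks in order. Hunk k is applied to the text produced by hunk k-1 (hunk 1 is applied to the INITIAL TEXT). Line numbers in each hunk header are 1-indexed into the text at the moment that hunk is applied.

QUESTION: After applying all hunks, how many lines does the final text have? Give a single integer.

Hunk 1: at line 3 remove [iatci,dsxu] add [xdph] -> 7 lines: aqfvs xskfg pdo xdph zuban cjoe laega
Hunk 2: at line 1 remove [xskfg,pdo] add [dhpy] -> 6 lines: aqfvs dhpy xdph zuban cjoe laega
Hunk 3: at line 1 remove [xdph,zuban] add [vsy,fjqvp,ynbe] -> 7 lines: aqfvs dhpy vsy fjqvp ynbe cjoe laega
Hunk 4: at line 2 remove [fjqvp,ynbe] add [kricl,uompt,rjok] -> 8 lines: aqfvs dhpy vsy kricl uompt rjok cjoe laega
Hunk 5: at line 2 remove [vsy,kricl] add [kegd] -> 7 lines: aqfvs dhpy kegd uompt rjok cjoe laega
Hunk 6: at line 5 remove [cjoe] add [bixum,qdgg] -> 8 lines: aqfvs dhpy kegd uompt rjok bixum qdgg laega
Final line count: 8

Answer: 8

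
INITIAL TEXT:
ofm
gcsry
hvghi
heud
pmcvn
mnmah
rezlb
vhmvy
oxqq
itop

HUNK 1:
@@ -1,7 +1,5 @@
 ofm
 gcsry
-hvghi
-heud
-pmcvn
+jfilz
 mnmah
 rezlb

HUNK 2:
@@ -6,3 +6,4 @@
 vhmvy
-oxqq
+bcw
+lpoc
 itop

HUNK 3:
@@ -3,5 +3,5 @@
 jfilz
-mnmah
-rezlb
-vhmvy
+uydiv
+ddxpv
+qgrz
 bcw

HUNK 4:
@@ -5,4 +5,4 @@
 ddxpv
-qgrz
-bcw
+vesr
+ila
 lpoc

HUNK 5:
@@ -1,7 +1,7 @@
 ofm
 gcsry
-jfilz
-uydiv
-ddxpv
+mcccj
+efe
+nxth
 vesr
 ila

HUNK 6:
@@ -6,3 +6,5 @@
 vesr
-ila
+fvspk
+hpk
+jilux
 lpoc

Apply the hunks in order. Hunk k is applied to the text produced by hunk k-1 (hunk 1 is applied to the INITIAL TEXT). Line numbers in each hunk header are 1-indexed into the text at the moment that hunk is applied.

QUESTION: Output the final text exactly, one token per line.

Answer: ofm
gcsry
mcccj
efe
nxth
vesr
fvspk
hpk
jilux
lpoc
itop

Derivation:
Hunk 1: at line 1 remove [hvghi,heud,pmcvn] add [jfilz] -> 8 lines: ofm gcsry jfilz mnmah rezlb vhmvy oxqq itop
Hunk 2: at line 6 remove [oxqq] add [bcw,lpoc] -> 9 lines: ofm gcsry jfilz mnmah rezlb vhmvy bcw lpoc itop
Hunk 3: at line 3 remove [mnmah,rezlb,vhmvy] add [uydiv,ddxpv,qgrz] -> 9 lines: ofm gcsry jfilz uydiv ddxpv qgrz bcw lpoc itop
Hunk 4: at line 5 remove [qgrz,bcw] add [vesr,ila] -> 9 lines: ofm gcsry jfilz uydiv ddxpv vesr ila lpoc itop
Hunk 5: at line 1 remove [jfilz,uydiv,ddxpv] add [mcccj,efe,nxth] -> 9 lines: ofm gcsry mcccj efe nxth vesr ila lpoc itop
Hunk 6: at line 6 remove [ila] add [fvspk,hpk,jilux] -> 11 lines: ofm gcsry mcccj efe nxth vesr fvspk hpk jilux lpoc itop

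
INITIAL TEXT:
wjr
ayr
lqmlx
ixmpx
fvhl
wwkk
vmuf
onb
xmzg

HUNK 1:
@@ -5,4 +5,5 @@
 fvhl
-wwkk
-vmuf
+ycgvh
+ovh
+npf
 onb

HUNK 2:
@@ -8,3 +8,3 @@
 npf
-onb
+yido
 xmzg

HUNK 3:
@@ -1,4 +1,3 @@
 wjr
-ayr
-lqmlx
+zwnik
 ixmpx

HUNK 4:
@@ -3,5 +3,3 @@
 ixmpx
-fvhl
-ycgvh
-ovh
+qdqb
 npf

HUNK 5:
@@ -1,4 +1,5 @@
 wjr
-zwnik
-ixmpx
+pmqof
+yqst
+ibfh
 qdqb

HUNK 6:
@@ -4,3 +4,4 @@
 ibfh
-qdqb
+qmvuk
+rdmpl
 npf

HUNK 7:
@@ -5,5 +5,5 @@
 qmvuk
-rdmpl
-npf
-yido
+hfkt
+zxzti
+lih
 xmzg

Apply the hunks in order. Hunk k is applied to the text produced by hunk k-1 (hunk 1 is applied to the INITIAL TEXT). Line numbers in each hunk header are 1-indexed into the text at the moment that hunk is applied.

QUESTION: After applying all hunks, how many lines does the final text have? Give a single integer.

Answer: 9

Derivation:
Hunk 1: at line 5 remove [wwkk,vmuf] add [ycgvh,ovh,npf] -> 10 lines: wjr ayr lqmlx ixmpx fvhl ycgvh ovh npf onb xmzg
Hunk 2: at line 8 remove [onb] add [yido] -> 10 lines: wjr ayr lqmlx ixmpx fvhl ycgvh ovh npf yido xmzg
Hunk 3: at line 1 remove [ayr,lqmlx] add [zwnik] -> 9 lines: wjr zwnik ixmpx fvhl ycgvh ovh npf yido xmzg
Hunk 4: at line 3 remove [fvhl,ycgvh,ovh] add [qdqb] -> 7 lines: wjr zwnik ixmpx qdqb npf yido xmzg
Hunk 5: at line 1 remove [zwnik,ixmpx] add [pmqof,yqst,ibfh] -> 8 lines: wjr pmqof yqst ibfh qdqb npf yido xmzg
Hunk 6: at line 4 remove [qdqb] add [qmvuk,rdmpl] -> 9 lines: wjr pmqof yqst ibfh qmvuk rdmpl npf yido xmzg
Hunk 7: at line 5 remove [rdmpl,npf,yido] add [hfkt,zxzti,lih] -> 9 lines: wjr pmqof yqst ibfh qmvuk hfkt zxzti lih xmzg
Final line count: 9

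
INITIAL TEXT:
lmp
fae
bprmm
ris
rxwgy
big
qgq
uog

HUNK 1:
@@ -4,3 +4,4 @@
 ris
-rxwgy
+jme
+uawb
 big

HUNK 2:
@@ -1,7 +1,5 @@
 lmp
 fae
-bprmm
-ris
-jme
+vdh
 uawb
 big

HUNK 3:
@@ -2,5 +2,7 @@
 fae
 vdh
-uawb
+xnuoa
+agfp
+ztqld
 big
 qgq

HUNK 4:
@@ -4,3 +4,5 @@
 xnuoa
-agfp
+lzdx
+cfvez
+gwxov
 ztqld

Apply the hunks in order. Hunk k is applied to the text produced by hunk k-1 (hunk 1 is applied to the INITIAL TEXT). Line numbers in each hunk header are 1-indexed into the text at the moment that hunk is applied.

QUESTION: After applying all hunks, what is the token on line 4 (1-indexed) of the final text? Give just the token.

Hunk 1: at line 4 remove [rxwgy] add [jme,uawb] -> 9 lines: lmp fae bprmm ris jme uawb big qgq uog
Hunk 2: at line 1 remove [bprmm,ris,jme] add [vdh] -> 7 lines: lmp fae vdh uawb big qgq uog
Hunk 3: at line 2 remove [uawb] add [xnuoa,agfp,ztqld] -> 9 lines: lmp fae vdh xnuoa agfp ztqld big qgq uog
Hunk 4: at line 4 remove [agfp] add [lzdx,cfvez,gwxov] -> 11 lines: lmp fae vdh xnuoa lzdx cfvez gwxov ztqld big qgq uog
Final line 4: xnuoa

Answer: xnuoa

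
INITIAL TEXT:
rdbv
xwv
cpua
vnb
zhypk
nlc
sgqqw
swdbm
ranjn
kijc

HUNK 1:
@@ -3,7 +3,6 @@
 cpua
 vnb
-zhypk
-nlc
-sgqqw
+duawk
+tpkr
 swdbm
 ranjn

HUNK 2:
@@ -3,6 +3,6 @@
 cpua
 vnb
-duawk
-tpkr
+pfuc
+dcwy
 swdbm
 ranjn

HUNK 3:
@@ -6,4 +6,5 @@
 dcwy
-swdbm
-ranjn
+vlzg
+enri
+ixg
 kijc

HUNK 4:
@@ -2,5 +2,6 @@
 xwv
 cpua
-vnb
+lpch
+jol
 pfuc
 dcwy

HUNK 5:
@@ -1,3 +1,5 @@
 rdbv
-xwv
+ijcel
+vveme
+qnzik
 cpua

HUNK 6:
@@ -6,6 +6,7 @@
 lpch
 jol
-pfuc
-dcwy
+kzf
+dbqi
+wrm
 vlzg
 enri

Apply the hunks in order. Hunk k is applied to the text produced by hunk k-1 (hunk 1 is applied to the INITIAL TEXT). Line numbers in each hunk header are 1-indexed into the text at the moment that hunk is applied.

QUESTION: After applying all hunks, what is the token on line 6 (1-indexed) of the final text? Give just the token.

Answer: lpch

Derivation:
Hunk 1: at line 3 remove [zhypk,nlc,sgqqw] add [duawk,tpkr] -> 9 lines: rdbv xwv cpua vnb duawk tpkr swdbm ranjn kijc
Hunk 2: at line 3 remove [duawk,tpkr] add [pfuc,dcwy] -> 9 lines: rdbv xwv cpua vnb pfuc dcwy swdbm ranjn kijc
Hunk 3: at line 6 remove [swdbm,ranjn] add [vlzg,enri,ixg] -> 10 lines: rdbv xwv cpua vnb pfuc dcwy vlzg enri ixg kijc
Hunk 4: at line 2 remove [vnb] add [lpch,jol] -> 11 lines: rdbv xwv cpua lpch jol pfuc dcwy vlzg enri ixg kijc
Hunk 5: at line 1 remove [xwv] add [ijcel,vveme,qnzik] -> 13 lines: rdbv ijcel vveme qnzik cpua lpch jol pfuc dcwy vlzg enri ixg kijc
Hunk 6: at line 6 remove [pfuc,dcwy] add [kzf,dbqi,wrm] -> 14 lines: rdbv ijcel vveme qnzik cpua lpch jol kzf dbqi wrm vlzg enri ixg kijc
Final line 6: lpch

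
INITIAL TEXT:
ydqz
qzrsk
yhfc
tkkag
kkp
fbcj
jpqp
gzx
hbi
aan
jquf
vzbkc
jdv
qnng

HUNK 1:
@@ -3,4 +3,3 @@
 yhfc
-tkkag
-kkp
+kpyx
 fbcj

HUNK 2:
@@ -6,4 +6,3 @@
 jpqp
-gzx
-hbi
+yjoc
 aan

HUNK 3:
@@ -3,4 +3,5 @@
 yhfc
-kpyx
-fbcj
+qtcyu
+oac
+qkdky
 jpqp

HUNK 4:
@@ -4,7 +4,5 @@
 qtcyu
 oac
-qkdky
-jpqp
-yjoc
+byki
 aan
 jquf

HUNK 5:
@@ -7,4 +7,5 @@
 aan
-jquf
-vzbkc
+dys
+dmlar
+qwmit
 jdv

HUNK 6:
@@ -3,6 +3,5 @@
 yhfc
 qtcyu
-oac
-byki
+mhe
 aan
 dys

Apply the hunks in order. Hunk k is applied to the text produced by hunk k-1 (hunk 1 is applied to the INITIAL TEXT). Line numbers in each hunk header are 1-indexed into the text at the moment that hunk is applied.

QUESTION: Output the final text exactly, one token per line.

Answer: ydqz
qzrsk
yhfc
qtcyu
mhe
aan
dys
dmlar
qwmit
jdv
qnng

Derivation:
Hunk 1: at line 3 remove [tkkag,kkp] add [kpyx] -> 13 lines: ydqz qzrsk yhfc kpyx fbcj jpqp gzx hbi aan jquf vzbkc jdv qnng
Hunk 2: at line 6 remove [gzx,hbi] add [yjoc] -> 12 lines: ydqz qzrsk yhfc kpyx fbcj jpqp yjoc aan jquf vzbkc jdv qnng
Hunk 3: at line 3 remove [kpyx,fbcj] add [qtcyu,oac,qkdky] -> 13 lines: ydqz qzrsk yhfc qtcyu oac qkdky jpqp yjoc aan jquf vzbkc jdv qnng
Hunk 4: at line 4 remove [qkdky,jpqp,yjoc] add [byki] -> 11 lines: ydqz qzrsk yhfc qtcyu oac byki aan jquf vzbkc jdv qnng
Hunk 5: at line 7 remove [jquf,vzbkc] add [dys,dmlar,qwmit] -> 12 lines: ydqz qzrsk yhfc qtcyu oac byki aan dys dmlar qwmit jdv qnng
Hunk 6: at line 3 remove [oac,byki] add [mhe] -> 11 lines: ydqz qzrsk yhfc qtcyu mhe aan dys dmlar qwmit jdv qnng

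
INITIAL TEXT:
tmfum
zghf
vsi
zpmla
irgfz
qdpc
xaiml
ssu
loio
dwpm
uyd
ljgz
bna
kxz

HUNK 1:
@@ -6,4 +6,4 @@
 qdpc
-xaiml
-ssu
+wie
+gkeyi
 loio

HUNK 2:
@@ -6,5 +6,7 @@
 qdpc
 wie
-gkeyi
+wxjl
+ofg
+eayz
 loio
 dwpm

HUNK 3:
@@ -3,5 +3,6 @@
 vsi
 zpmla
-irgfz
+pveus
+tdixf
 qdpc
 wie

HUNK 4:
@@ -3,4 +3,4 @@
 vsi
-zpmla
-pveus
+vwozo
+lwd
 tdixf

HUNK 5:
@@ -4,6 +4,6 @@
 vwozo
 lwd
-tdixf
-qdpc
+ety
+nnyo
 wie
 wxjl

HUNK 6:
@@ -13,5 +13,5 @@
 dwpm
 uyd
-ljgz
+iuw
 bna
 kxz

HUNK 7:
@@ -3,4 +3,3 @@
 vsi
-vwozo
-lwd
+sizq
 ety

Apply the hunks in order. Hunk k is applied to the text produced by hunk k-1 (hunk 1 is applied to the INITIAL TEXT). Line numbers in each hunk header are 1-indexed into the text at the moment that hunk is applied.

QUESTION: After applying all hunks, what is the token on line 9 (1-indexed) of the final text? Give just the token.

Answer: ofg

Derivation:
Hunk 1: at line 6 remove [xaiml,ssu] add [wie,gkeyi] -> 14 lines: tmfum zghf vsi zpmla irgfz qdpc wie gkeyi loio dwpm uyd ljgz bna kxz
Hunk 2: at line 6 remove [gkeyi] add [wxjl,ofg,eayz] -> 16 lines: tmfum zghf vsi zpmla irgfz qdpc wie wxjl ofg eayz loio dwpm uyd ljgz bna kxz
Hunk 3: at line 3 remove [irgfz] add [pveus,tdixf] -> 17 lines: tmfum zghf vsi zpmla pveus tdixf qdpc wie wxjl ofg eayz loio dwpm uyd ljgz bna kxz
Hunk 4: at line 3 remove [zpmla,pveus] add [vwozo,lwd] -> 17 lines: tmfum zghf vsi vwozo lwd tdixf qdpc wie wxjl ofg eayz loio dwpm uyd ljgz bna kxz
Hunk 5: at line 4 remove [tdixf,qdpc] add [ety,nnyo] -> 17 lines: tmfum zghf vsi vwozo lwd ety nnyo wie wxjl ofg eayz loio dwpm uyd ljgz bna kxz
Hunk 6: at line 13 remove [ljgz] add [iuw] -> 17 lines: tmfum zghf vsi vwozo lwd ety nnyo wie wxjl ofg eayz loio dwpm uyd iuw bna kxz
Hunk 7: at line 3 remove [vwozo,lwd] add [sizq] -> 16 lines: tmfum zghf vsi sizq ety nnyo wie wxjl ofg eayz loio dwpm uyd iuw bna kxz
Final line 9: ofg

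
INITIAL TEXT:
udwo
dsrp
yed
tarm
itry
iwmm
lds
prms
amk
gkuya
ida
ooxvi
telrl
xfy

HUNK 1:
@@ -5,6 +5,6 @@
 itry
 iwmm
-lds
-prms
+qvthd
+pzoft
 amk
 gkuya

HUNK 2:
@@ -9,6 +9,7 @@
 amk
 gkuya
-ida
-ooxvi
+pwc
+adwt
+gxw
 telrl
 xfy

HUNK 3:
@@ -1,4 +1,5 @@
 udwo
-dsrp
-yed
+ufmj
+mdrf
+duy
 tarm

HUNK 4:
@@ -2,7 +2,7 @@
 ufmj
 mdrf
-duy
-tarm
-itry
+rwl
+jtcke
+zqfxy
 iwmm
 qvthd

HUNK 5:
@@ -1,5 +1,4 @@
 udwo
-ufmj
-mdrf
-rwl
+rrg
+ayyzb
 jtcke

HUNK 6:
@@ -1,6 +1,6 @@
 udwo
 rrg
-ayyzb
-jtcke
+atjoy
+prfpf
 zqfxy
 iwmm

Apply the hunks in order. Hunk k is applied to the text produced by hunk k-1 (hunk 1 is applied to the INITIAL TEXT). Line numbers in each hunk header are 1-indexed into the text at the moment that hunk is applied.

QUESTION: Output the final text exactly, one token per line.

Hunk 1: at line 5 remove [lds,prms] add [qvthd,pzoft] -> 14 lines: udwo dsrp yed tarm itry iwmm qvthd pzoft amk gkuya ida ooxvi telrl xfy
Hunk 2: at line 9 remove [ida,ooxvi] add [pwc,adwt,gxw] -> 15 lines: udwo dsrp yed tarm itry iwmm qvthd pzoft amk gkuya pwc adwt gxw telrl xfy
Hunk 3: at line 1 remove [dsrp,yed] add [ufmj,mdrf,duy] -> 16 lines: udwo ufmj mdrf duy tarm itry iwmm qvthd pzoft amk gkuya pwc adwt gxw telrl xfy
Hunk 4: at line 2 remove [duy,tarm,itry] add [rwl,jtcke,zqfxy] -> 16 lines: udwo ufmj mdrf rwl jtcke zqfxy iwmm qvthd pzoft amk gkuya pwc adwt gxw telrl xfy
Hunk 5: at line 1 remove [ufmj,mdrf,rwl] add [rrg,ayyzb] -> 15 lines: udwo rrg ayyzb jtcke zqfxy iwmm qvthd pzoft amk gkuya pwc adwt gxw telrl xfy
Hunk 6: at line 1 remove [ayyzb,jtcke] add [atjoy,prfpf] -> 15 lines: udwo rrg atjoy prfpf zqfxy iwmm qvthd pzoft amk gkuya pwc adwt gxw telrl xfy

Answer: udwo
rrg
atjoy
prfpf
zqfxy
iwmm
qvthd
pzoft
amk
gkuya
pwc
adwt
gxw
telrl
xfy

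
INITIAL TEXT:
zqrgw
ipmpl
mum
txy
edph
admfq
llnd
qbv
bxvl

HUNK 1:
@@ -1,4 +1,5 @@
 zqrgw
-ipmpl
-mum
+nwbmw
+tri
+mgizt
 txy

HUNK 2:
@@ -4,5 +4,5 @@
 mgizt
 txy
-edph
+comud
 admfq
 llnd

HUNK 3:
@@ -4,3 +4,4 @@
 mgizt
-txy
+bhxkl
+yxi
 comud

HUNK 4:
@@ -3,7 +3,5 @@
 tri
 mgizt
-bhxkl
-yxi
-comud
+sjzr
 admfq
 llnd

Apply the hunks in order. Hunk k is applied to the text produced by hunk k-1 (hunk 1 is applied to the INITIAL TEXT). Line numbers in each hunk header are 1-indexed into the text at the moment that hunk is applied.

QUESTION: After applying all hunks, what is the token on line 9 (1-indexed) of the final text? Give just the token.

Answer: bxvl

Derivation:
Hunk 1: at line 1 remove [ipmpl,mum] add [nwbmw,tri,mgizt] -> 10 lines: zqrgw nwbmw tri mgizt txy edph admfq llnd qbv bxvl
Hunk 2: at line 4 remove [edph] add [comud] -> 10 lines: zqrgw nwbmw tri mgizt txy comud admfq llnd qbv bxvl
Hunk 3: at line 4 remove [txy] add [bhxkl,yxi] -> 11 lines: zqrgw nwbmw tri mgizt bhxkl yxi comud admfq llnd qbv bxvl
Hunk 4: at line 3 remove [bhxkl,yxi,comud] add [sjzr] -> 9 lines: zqrgw nwbmw tri mgizt sjzr admfq llnd qbv bxvl
Final line 9: bxvl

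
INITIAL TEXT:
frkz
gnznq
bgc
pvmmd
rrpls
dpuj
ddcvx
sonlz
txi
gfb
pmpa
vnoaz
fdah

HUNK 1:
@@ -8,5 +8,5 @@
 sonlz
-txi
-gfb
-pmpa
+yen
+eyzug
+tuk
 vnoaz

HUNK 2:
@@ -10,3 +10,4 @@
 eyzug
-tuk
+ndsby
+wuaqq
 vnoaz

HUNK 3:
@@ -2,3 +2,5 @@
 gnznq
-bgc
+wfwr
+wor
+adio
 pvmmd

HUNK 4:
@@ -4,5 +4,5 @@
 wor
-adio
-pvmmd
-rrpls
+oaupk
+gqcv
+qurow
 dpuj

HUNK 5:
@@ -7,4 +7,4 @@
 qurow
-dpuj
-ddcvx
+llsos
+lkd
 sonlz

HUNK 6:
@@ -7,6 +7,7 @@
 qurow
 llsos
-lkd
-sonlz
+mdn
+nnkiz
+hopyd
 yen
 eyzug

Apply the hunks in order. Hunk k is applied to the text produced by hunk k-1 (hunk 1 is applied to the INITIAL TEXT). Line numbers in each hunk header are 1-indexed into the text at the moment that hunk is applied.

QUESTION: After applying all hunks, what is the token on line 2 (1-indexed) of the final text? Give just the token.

Hunk 1: at line 8 remove [txi,gfb,pmpa] add [yen,eyzug,tuk] -> 13 lines: frkz gnznq bgc pvmmd rrpls dpuj ddcvx sonlz yen eyzug tuk vnoaz fdah
Hunk 2: at line 10 remove [tuk] add [ndsby,wuaqq] -> 14 lines: frkz gnznq bgc pvmmd rrpls dpuj ddcvx sonlz yen eyzug ndsby wuaqq vnoaz fdah
Hunk 3: at line 2 remove [bgc] add [wfwr,wor,adio] -> 16 lines: frkz gnznq wfwr wor adio pvmmd rrpls dpuj ddcvx sonlz yen eyzug ndsby wuaqq vnoaz fdah
Hunk 4: at line 4 remove [adio,pvmmd,rrpls] add [oaupk,gqcv,qurow] -> 16 lines: frkz gnznq wfwr wor oaupk gqcv qurow dpuj ddcvx sonlz yen eyzug ndsby wuaqq vnoaz fdah
Hunk 5: at line 7 remove [dpuj,ddcvx] add [llsos,lkd] -> 16 lines: frkz gnznq wfwr wor oaupk gqcv qurow llsos lkd sonlz yen eyzug ndsby wuaqq vnoaz fdah
Hunk 6: at line 7 remove [lkd,sonlz] add [mdn,nnkiz,hopyd] -> 17 lines: frkz gnznq wfwr wor oaupk gqcv qurow llsos mdn nnkiz hopyd yen eyzug ndsby wuaqq vnoaz fdah
Final line 2: gnznq

Answer: gnznq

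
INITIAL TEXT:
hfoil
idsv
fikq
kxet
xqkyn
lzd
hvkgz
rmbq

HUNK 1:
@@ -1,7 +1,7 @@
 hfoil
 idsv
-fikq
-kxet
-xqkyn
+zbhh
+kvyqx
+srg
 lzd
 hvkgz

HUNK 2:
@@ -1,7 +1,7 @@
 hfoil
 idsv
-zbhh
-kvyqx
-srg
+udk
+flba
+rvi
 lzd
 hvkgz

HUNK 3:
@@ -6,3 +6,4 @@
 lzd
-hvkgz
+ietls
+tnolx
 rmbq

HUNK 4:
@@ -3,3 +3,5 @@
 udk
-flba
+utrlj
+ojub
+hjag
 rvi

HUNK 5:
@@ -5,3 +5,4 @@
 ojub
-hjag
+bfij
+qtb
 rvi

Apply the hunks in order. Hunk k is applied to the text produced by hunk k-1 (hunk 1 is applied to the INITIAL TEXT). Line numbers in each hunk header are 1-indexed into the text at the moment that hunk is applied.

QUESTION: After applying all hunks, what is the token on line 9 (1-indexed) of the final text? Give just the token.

Hunk 1: at line 1 remove [fikq,kxet,xqkyn] add [zbhh,kvyqx,srg] -> 8 lines: hfoil idsv zbhh kvyqx srg lzd hvkgz rmbq
Hunk 2: at line 1 remove [zbhh,kvyqx,srg] add [udk,flba,rvi] -> 8 lines: hfoil idsv udk flba rvi lzd hvkgz rmbq
Hunk 3: at line 6 remove [hvkgz] add [ietls,tnolx] -> 9 lines: hfoil idsv udk flba rvi lzd ietls tnolx rmbq
Hunk 4: at line 3 remove [flba] add [utrlj,ojub,hjag] -> 11 lines: hfoil idsv udk utrlj ojub hjag rvi lzd ietls tnolx rmbq
Hunk 5: at line 5 remove [hjag] add [bfij,qtb] -> 12 lines: hfoil idsv udk utrlj ojub bfij qtb rvi lzd ietls tnolx rmbq
Final line 9: lzd

Answer: lzd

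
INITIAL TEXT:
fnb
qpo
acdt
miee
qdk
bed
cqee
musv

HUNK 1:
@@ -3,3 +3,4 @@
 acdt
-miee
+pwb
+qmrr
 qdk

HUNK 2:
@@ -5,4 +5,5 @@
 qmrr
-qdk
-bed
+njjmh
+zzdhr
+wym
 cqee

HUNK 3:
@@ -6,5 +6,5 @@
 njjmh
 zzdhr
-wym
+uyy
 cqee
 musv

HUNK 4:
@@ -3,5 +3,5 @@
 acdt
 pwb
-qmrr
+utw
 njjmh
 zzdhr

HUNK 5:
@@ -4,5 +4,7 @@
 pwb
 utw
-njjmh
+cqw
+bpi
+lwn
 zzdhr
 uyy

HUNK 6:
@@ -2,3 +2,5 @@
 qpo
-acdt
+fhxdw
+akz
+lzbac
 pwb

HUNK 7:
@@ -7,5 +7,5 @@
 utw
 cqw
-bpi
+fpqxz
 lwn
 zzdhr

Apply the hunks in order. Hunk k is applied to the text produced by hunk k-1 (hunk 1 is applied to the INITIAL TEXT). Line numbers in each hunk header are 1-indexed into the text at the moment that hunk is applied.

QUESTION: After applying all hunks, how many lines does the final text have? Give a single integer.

Answer: 14

Derivation:
Hunk 1: at line 3 remove [miee] add [pwb,qmrr] -> 9 lines: fnb qpo acdt pwb qmrr qdk bed cqee musv
Hunk 2: at line 5 remove [qdk,bed] add [njjmh,zzdhr,wym] -> 10 lines: fnb qpo acdt pwb qmrr njjmh zzdhr wym cqee musv
Hunk 3: at line 6 remove [wym] add [uyy] -> 10 lines: fnb qpo acdt pwb qmrr njjmh zzdhr uyy cqee musv
Hunk 4: at line 3 remove [qmrr] add [utw] -> 10 lines: fnb qpo acdt pwb utw njjmh zzdhr uyy cqee musv
Hunk 5: at line 4 remove [njjmh] add [cqw,bpi,lwn] -> 12 lines: fnb qpo acdt pwb utw cqw bpi lwn zzdhr uyy cqee musv
Hunk 6: at line 2 remove [acdt] add [fhxdw,akz,lzbac] -> 14 lines: fnb qpo fhxdw akz lzbac pwb utw cqw bpi lwn zzdhr uyy cqee musv
Hunk 7: at line 7 remove [bpi] add [fpqxz] -> 14 lines: fnb qpo fhxdw akz lzbac pwb utw cqw fpqxz lwn zzdhr uyy cqee musv
Final line count: 14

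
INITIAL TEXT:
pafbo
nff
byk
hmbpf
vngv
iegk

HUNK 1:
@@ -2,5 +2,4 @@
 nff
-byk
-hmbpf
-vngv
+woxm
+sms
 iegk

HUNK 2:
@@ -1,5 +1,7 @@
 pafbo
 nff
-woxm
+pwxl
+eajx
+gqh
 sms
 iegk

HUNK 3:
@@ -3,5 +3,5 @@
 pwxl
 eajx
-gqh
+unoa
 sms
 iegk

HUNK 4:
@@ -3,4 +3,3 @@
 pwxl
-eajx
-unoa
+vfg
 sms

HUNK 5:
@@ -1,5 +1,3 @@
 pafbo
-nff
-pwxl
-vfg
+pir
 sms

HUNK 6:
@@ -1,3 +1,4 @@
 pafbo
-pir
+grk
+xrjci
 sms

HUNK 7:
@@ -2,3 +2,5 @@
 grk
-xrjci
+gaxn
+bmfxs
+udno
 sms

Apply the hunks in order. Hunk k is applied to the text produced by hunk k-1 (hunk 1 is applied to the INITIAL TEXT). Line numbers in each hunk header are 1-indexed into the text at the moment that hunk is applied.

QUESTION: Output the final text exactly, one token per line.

Answer: pafbo
grk
gaxn
bmfxs
udno
sms
iegk

Derivation:
Hunk 1: at line 2 remove [byk,hmbpf,vngv] add [woxm,sms] -> 5 lines: pafbo nff woxm sms iegk
Hunk 2: at line 1 remove [woxm] add [pwxl,eajx,gqh] -> 7 lines: pafbo nff pwxl eajx gqh sms iegk
Hunk 3: at line 3 remove [gqh] add [unoa] -> 7 lines: pafbo nff pwxl eajx unoa sms iegk
Hunk 4: at line 3 remove [eajx,unoa] add [vfg] -> 6 lines: pafbo nff pwxl vfg sms iegk
Hunk 5: at line 1 remove [nff,pwxl,vfg] add [pir] -> 4 lines: pafbo pir sms iegk
Hunk 6: at line 1 remove [pir] add [grk,xrjci] -> 5 lines: pafbo grk xrjci sms iegk
Hunk 7: at line 2 remove [xrjci] add [gaxn,bmfxs,udno] -> 7 lines: pafbo grk gaxn bmfxs udno sms iegk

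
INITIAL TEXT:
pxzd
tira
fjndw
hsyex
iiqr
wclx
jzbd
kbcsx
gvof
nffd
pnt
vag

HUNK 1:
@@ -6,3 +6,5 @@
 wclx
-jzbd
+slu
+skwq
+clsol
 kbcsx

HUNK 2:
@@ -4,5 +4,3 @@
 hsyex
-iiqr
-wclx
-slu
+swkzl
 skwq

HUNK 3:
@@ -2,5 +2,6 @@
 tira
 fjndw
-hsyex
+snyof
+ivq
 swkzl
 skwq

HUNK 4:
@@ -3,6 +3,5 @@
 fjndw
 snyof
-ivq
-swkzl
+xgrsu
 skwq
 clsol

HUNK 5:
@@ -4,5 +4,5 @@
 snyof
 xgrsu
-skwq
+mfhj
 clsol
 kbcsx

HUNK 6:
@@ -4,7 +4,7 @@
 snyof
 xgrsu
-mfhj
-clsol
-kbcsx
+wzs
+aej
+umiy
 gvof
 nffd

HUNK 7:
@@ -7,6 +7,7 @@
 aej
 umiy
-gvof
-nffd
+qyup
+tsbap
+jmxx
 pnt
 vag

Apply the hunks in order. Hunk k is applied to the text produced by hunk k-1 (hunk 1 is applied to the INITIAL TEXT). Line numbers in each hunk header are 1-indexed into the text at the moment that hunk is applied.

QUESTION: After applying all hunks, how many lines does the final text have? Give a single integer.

Hunk 1: at line 6 remove [jzbd] add [slu,skwq,clsol] -> 14 lines: pxzd tira fjndw hsyex iiqr wclx slu skwq clsol kbcsx gvof nffd pnt vag
Hunk 2: at line 4 remove [iiqr,wclx,slu] add [swkzl] -> 12 lines: pxzd tira fjndw hsyex swkzl skwq clsol kbcsx gvof nffd pnt vag
Hunk 3: at line 2 remove [hsyex] add [snyof,ivq] -> 13 lines: pxzd tira fjndw snyof ivq swkzl skwq clsol kbcsx gvof nffd pnt vag
Hunk 4: at line 3 remove [ivq,swkzl] add [xgrsu] -> 12 lines: pxzd tira fjndw snyof xgrsu skwq clsol kbcsx gvof nffd pnt vag
Hunk 5: at line 4 remove [skwq] add [mfhj] -> 12 lines: pxzd tira fjndw snyof xgrsu mfhj clsol kbcsx gvof nffd pnt vag
Hunk 6: at line 4 remove [mfhj,clsol,kbcsx] add [wzs,aej,umiy] -> 12 lines: pxzd tira fjndw snyof xgrsu wzs aej umiy gvof nffd pnt vag
Hunk 7: at line 7 remove [gvof,nffd] add [qyup,tsbap,jmxx] -> 13 lines: pxzd tira fjndw snyof xgrsu wzs aej umiy qyup tsbap jmxx pnt vag
Final line count: 13

Answer: 13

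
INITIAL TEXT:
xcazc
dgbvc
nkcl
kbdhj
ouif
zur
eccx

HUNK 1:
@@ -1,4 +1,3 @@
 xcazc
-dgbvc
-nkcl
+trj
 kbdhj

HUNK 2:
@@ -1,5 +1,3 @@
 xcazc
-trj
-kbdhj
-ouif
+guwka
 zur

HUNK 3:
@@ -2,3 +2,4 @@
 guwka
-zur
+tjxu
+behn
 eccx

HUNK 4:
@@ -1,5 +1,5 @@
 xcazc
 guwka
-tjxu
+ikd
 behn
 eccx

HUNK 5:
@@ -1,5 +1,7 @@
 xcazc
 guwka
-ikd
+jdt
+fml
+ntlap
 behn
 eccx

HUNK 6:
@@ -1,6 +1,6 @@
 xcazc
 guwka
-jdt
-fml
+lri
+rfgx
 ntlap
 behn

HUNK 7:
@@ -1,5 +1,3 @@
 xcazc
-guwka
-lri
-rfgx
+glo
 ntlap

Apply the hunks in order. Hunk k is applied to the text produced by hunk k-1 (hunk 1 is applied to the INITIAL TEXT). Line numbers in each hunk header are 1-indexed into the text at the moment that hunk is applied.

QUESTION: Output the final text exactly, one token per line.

Answer: xcazc
glo
ntlap
behn
eccx

Derivation:
Hunk 1: at line 1 remove [dgbvc,nkcl] add [trj] -> 6 lines: xcazc trj kbdhj ouif zur eccx
Hunk 2: at line 1 remove [trj,kbdhj,ouif] add [guwka] -> 4 lines: xcazc guwka zur eccx
Hunk 3: at line 2 remove [zur] add [tjxu,behn] -> 5 lines: xcazc guwka tjxu behn eccx
Hunk 4: at line 1 remove [tjxu] add [ikd] -> 5 lines: xcazc guwka ikd behn eccx
Hunk 5: at line 1 remove [ikd] add [jdt,fml,ntlap] -> 7 lines: xcazc guwka jdt fml ntlap behn eccx
Hunk 6: at line 1 remove [jdt,fml] add [lri,rfgx] -> 7 lines: xcazc guwka lri rfgx ntlap behn eccx
Hunk 7: at line 1 remove [guwka,lri,rfgx] add [glo] -> 5 lines: xcazc glo ntlap behn eccx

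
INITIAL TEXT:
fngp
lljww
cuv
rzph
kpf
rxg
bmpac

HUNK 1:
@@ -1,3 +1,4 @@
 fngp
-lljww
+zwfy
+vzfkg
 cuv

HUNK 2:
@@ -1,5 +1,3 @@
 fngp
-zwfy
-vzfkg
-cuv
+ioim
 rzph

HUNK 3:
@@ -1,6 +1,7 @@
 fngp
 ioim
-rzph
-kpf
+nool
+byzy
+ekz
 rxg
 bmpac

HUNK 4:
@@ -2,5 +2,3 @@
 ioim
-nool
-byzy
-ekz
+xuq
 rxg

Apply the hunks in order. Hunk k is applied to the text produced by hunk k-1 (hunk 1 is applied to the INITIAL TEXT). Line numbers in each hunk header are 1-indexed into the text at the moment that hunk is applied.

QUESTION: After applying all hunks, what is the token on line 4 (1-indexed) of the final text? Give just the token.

Answer: rxg

Derivation:
Hunk 1: at line 1 remove [lljww] add [zwfy,vzfkg] -> 8 lines: fngp zwfy vzfkg cuv rzph kpf rxg bmpac
Hunk 2: at line 1 remove [zwfy,vzfkg,cuv] add [ioim] -> 6 lines: fngp ioim rzph kpf rxg bmpac
Hunk 3: at line 1 remove [rzph,kpf] add [nool,byzy,ekz] -> 7 lines: fngp ioim nool byzy ekz rxg bmpac
Hunk 4: at line 2 remove [nool,byzy,ekz] add [xuq] -> 5 lines: fngp ioim xuq rxg bmpac
Final line 4: rxg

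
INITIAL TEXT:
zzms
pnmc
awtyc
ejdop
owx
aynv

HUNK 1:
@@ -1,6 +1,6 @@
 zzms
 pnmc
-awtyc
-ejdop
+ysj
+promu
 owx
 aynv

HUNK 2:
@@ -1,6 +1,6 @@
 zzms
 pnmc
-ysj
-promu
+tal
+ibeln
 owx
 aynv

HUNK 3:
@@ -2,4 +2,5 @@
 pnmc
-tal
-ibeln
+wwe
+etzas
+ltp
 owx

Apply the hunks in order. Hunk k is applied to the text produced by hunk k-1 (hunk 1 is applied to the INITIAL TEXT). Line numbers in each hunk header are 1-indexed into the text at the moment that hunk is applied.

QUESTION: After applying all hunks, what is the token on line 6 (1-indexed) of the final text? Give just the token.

Hunk 1: at line 1 remove [awtyc,ejdop] add [ysj,promu] -> 6 lines: zzms pnmc ysj promu owx aynv
Hunk 2: at line 1 remove [ysj,promu] add [tal,ibeln] -> 6 lines: zzms pnmc tal ibeln owx aynv
Hunk 3: at line 2 remove [tal,ibeln] add [wwe,etzas,ltp] -> 7 lines: zzms pnmc wwe etzas ltp owx aynv
Final line 6: owx

Answer: owx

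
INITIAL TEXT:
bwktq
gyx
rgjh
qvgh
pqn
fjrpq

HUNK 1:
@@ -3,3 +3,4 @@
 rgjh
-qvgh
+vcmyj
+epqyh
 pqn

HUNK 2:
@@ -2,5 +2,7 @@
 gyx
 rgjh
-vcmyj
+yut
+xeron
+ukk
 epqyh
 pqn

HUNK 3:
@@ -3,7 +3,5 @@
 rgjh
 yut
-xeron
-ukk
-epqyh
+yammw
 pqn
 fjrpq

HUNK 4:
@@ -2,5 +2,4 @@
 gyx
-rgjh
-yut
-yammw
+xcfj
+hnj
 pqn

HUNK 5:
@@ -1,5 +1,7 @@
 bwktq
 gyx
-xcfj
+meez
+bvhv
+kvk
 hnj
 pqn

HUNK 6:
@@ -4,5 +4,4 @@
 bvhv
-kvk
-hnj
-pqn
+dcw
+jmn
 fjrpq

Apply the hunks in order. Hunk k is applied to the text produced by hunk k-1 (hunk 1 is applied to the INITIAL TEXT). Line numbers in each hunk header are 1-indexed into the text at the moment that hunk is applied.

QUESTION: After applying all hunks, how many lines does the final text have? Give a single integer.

Hunk 1: at line 3 remove [qvgh] add [vcmyj,epqyh] -> 7 lines: bwktq gyx rgjh vcmyj epqyh pqn fjrpq
Hunk 2: at line 2 remove [vcmyj] add [yut,xeron,ukk] -> 9 lines: bwktq gyx rgjh yut xeron ukk epqyh pqn fjrpq
Hunk 3: at line 3 remove [xeron,ukk,epqyh] add [yammw] -> 7 lines: bwktq gyx rgjh yut yammw pqn fjrpq
Hunk 4: at line 2 remove [rgjh,yut,yammw] add [xcfj,hnj] -> 6 lines: bwktq gyx xcfj hnj pqn fjrpq
Hunk 5: at line 1 remove [xcfj] add [meez,bvhv,kvk] -> 8 lines: bwktq gyx meez bvhv kvk hnj pqn fjrpq
Hunk 6: at line 4 remove [kvk,hnj,pqn] add [dcw,jmn] -> 7 lines: bwktq gyx meez bvhv dcw jmn fjrpq
Final line count: 7

Answer: 7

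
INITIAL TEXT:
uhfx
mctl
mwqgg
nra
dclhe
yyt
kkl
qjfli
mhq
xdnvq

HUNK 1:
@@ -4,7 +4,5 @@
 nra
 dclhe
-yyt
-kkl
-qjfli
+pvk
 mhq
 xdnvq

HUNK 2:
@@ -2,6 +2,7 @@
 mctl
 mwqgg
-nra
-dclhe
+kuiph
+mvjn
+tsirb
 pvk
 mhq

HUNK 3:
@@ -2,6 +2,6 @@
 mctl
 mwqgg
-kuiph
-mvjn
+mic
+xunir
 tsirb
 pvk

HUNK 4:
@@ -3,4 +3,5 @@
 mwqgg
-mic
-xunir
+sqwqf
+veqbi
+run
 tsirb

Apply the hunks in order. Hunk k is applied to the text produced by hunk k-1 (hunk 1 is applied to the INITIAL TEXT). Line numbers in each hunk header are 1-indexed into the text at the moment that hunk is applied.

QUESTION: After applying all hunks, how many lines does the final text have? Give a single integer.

Hunk 1: at line 4 remove [yyt,kkl,qjfli] add [pvk] -> 8 lines: uhfx mctl mwqgg nra dclhe pvk mhq xdnvq
Hunk 2: at line 2 remove [nra,dclhe] add [kuiph,mvjn,tsirb] -> 9 lines: uhfx mctl mwqgg kuiph mvjn tsirb pvk mhq xdnvq
Hunk 3: at line 2 remove [kuiph,mvjn] add [mic,xunir] -> 9 lines: uhfx mctl mwqgg mic xunir tsirb pvk mhq xdnvq
Hunk 4: at line 3 remove [mic,xunir] add [sqwqf,veqbi,run] -> 10 lines: uhfx mctl mwqgg sqwqf veqbi run tsirb pvk mhq xdnvq
Final line count: 10

Answer: 10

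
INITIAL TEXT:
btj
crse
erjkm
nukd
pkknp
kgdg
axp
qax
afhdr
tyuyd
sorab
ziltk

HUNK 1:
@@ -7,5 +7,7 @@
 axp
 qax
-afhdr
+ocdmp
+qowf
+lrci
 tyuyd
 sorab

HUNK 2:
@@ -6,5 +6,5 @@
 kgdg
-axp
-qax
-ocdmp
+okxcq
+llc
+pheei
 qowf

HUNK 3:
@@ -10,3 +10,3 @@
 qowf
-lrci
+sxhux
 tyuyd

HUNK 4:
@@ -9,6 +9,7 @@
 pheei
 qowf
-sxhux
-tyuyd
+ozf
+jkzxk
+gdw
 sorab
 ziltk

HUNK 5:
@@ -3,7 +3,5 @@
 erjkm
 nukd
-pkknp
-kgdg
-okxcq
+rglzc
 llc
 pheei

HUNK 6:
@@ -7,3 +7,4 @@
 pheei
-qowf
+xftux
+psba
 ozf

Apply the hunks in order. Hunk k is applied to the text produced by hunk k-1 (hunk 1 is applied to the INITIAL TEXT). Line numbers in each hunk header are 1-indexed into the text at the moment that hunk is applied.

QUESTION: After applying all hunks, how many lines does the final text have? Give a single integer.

Answer: 14

Derivation:
Hunk 1: at line 7 remove [afhdr] add [ocdmp,qowf,lrci] -> 14 lines: btj crse erjkm nukd pkknp kgdg axp qax ocdmp qowf lrci tyuyd sorab ziltk
Hunk 2: at line 6 remove [axp,qax,ocdmp] add [okxcq,llc,pheei] -> 14 lines: btj crse erjkm nukd pkknp kgdg okxcq llc pheei qowf lrci tyuyd sorab ziltk
Hunk 3: at line 10 remove [lrci] add [sxhux] -> 14 lines: btj crse erjkm nukd pkknp kgdg okxcq llc pheei qowf sxhux tyuyd sorab ziltk
Hunk 4: at line 9 remove [sxhux,tyuyd] add [ozf,jkzxk,gdw] -> 15 lines: btj crse erjkm nukd pkknp kgdg okxcq llc pheei qowf ozf jkzxk gdw sorab ziltk
Hunk 5: at line 3 remove [pkknp,kgdg,okxcq] add [rglzc] -> 13 lines: btj crse erjkm nukd rglzc llc pheei qowf ozf jkzxk gdw sorab ziltk
Hunk 6: at line 7 remove [qowf] add [xftux,psba] -> 14 lines: btj crse erjkm nukd rglzc llc pheei xftux psba ozf jkzxk gdw sorab ziltk
Final line count: 14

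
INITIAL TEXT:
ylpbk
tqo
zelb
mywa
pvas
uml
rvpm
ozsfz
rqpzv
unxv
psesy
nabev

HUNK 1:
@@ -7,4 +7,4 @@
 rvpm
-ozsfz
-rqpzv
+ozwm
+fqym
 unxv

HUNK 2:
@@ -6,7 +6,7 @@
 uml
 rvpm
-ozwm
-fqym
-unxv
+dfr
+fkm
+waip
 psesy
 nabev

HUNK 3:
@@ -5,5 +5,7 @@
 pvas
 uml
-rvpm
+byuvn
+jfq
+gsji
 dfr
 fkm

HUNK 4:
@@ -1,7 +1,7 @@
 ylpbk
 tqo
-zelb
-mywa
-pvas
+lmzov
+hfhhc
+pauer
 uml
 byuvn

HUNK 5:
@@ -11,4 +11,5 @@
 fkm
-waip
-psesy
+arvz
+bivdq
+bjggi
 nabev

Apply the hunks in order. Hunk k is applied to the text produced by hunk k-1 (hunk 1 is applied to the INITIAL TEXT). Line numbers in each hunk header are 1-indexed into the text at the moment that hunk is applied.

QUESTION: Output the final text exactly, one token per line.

Answer: ylpbk
tqo
lmzov
hfhhc
pauer
uml
byuvn
jfq
gsji
dfr
fkm
arvz
bivdq
bjggi
nabev

Derivation:
Hunk 1: at line 7 remove [ozsfz,rqpzv] add [ozwm,fqym] -> 12 lines: ylpbk tqo zelb mywa pvas uml rvpm ozwm fqym unxv psesy nabev
Hunk 2: at line 6 remove [ozwm,fqym,unxv] add [dfr,fkm,waip] -> 12 lines: ylpbk tqo zelb mywa pvas uml rvpm dfr fkm waip psesy nabev
Hunk 3: at line 5 remove [rvpm] add [byuvn,jfq,gsji] -> 14 lines: ylpbk tqo zelb mywa pvas uml byuvn jfq gsji dfr fkm waip psesy nabev
Hunk 4: at line 1 remove [zelb,mywa,pvas] add [lmzov,hfhhc,pauer] -> 14 lines: ylpbk tqo lmzov hfhhc pauer uml byuvn jfq gsji dfr fkm waip psesy nabev
Hunk 5: at line 11 remove [waip,psesy] add [arvz,bivdq,bjggi] -> 15 lines: ylpbk tqo lmzov hfhhc pauer uml byuvn jfq gsji dfr fkm arvz bivdq bjggi nabev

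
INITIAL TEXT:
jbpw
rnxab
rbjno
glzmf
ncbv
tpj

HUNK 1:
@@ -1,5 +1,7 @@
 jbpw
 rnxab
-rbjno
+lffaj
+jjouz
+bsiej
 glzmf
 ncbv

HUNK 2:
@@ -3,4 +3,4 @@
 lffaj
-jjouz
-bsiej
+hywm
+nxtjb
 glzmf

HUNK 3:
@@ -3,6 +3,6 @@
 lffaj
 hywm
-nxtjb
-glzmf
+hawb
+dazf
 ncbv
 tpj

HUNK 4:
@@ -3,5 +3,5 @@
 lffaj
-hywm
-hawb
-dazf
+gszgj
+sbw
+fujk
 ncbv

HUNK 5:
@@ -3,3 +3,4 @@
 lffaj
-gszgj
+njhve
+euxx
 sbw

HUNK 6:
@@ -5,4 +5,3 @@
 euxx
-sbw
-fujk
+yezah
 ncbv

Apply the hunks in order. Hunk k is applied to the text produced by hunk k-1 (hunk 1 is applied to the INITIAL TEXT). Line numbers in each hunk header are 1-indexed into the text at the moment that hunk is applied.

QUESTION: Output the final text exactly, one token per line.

Hunk 1: at line 1 remove [rbjno] add [lffaj,jjouz,bsiej] -> 8 lines: jbpw rnxab lffaj jjouz bsiej glzmf ncbv tpj
Hunk 2: at line 3 remove [jjouz,bsiej] add [hywm,nxtjb] -> 8 lines: jbpw rnxab lffaj hywm nxtjb glzmf ncbv tpj
Hunk 3: at line 3 remove [nxtjb,glzmf] add [hawb,dazf] -> 8 lines: jbpw rnxab lffaj hywm hawb dazf ncbv tpj
Hunk 4: at line 3 remove [hywm,hawb,dazf] add [gszgj,sbw,fujk] -> 8 lines: jbpw rnxab lffaj gszgj sbw fujk ncbv tpj
Hunk 5: at line 3 remove [gszgj] add [njhve,euxx] -> 9 lines: jbpw rnxab lffaj njhve euxx sbw fujk ncbv tpj
Hunk 6: at line 5 remove [sbw,fujk] add [yezah] -> 8 lines: jbpw rnxab lffaj njhve euxx yezah ncbv tpj

Answer: jbpw
rnxab
lffaj
njhve
euxx
yezah
ncbv
tpj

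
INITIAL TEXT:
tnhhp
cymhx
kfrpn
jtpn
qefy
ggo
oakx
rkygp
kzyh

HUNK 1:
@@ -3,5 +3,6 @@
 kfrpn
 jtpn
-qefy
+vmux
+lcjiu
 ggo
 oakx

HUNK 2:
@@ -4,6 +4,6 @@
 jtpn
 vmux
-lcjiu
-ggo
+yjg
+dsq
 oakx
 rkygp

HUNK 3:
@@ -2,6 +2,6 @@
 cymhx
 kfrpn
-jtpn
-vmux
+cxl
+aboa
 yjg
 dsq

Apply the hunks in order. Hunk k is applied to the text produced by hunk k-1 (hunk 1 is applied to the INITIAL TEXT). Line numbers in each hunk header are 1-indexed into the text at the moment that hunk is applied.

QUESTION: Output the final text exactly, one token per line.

Hunk 1: at line 3 remove [qefy] add [vmux,lcjiu] -> 10 lines: tnhhp cymhx kfrpn jtpn vmux lcjiu ggo oakx rkygp kzyh
Hunk 2: at line 4 remove [lcjiu,ggo] add [yjg,dsq] -> 10 lines: tnhhp cymhx kfrpn jtpn vmux yjg dsq oakx rkygp kzyh
Hunk 3: at line 2 remove [jtpn,vmux] add [cxl,aboa] -> 10 lines: tnhhp cymhx kfrpn cxl aboa yjg dsq oakx rkygp kzyh

Answer: tnhhp
cymhx
kfrpn
cxl
aboa
yjg
dsq
oakx
rkygp
kzyh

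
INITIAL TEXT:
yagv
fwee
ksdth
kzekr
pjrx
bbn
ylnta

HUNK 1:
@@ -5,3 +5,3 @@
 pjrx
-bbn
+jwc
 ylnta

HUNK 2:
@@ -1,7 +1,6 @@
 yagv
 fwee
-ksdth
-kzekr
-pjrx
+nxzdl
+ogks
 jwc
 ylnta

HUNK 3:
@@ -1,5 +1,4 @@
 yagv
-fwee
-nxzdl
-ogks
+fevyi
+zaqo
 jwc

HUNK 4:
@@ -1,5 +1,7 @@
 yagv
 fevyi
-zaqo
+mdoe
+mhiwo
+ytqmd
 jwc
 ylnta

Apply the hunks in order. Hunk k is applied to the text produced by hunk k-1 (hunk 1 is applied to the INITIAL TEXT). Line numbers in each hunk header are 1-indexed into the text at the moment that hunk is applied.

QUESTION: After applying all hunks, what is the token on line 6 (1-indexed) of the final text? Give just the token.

Answer: jwc

Derivation:
Hunk 1: at line 5 remove [bbn] add [jwc] -> 7 lines: yagv fwee ksdth kzekr pjrx jwc ylnta
Hunk 2: at line 1 remove [ksdth,kzekr,pjrx] add [nxzdl,ogks] -> 6 lines: yagv fwee nxzdl ogks jwc ylnta
Hunk 3: at line 1 remove [fwee,nxzdl,ogks] add [fevyi,zaqo] -> 5 lines: yagv fevyi zaqo jwc ylnta
Hunk 4: at line 1 remove [zaqo] add [mdoe,mhiwo,ytqmd] -> 7 lines: yagv fevyi mdoe mhiwo ytqmd jwc ylnta
Final line 6: jwc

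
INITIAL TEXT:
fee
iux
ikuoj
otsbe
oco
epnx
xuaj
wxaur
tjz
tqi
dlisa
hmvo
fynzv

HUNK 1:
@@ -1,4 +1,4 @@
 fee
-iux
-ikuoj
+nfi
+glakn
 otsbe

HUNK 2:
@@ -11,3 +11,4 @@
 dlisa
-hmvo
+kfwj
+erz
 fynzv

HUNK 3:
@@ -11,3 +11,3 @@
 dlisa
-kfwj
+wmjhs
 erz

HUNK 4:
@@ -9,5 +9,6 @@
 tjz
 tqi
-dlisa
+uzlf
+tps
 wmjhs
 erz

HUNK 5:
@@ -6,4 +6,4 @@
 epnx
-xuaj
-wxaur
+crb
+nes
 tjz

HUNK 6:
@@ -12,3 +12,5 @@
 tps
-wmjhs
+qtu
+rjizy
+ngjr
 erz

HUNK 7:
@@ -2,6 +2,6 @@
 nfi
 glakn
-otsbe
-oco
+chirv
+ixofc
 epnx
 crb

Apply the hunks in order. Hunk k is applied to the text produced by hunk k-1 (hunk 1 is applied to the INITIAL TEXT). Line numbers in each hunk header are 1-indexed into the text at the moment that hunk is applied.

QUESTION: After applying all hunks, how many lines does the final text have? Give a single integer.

Hunk 1: at line 1 remove [iux,ikuoj] add [nfi,glakn] -> 13 lines: fee nfi glakn otsbe oco epnx xuaj wxaur tjz tqi dlisa hmvo fynzv
Hunk 2: at line 11 remove [hmvo] add [kfwj,erz] -> 14 lines: fee nfi glakn otsbe oco epnx xuaj wxaur tjz tqi dlisa kfwj erz fynzv
Hunk 3: at line 11 remove [kfwj] add [wmjhs] -> 14 lines: fee nfi glakn otsbe oco epnx xuaj wxaur tjz tqi dlisa wmjhs erz fynzv
Hunk 4: at line 9 remove [dlisa] add [uzlf,tps] -> 15 lines: fee nfi glakn otsbe oco epnx xuaj wxaur tjz tqi uzlf tps wmjhs erz fynzv
Hunk 5: at line 6 remove [xuaj,wxaur] add [crb,nes] -> 15 lines: fee nfi glakn otsbe oco epnx crb nes tjz tqi uzlf tps wmjhs erz fynzv
Hunk 6: at line 12 remove [wmjhs] add [qtu,rjizy,ngjr] -> 17 lines: fee nfi glakn otsbe oco epnx crb nes tjz tqi uzlf tps qtu rjizy ngjr erz fynzv
Hunk 7: at line 2 remove [otsbe,oco] add [chirv,ixofc] -> 17 lines: fee nfi glakn chirv ixofc epnx crb nes tjz tqi uzlf tps qtu rjizy ngjr erz fynzv
Final line count: 17

Answer: 17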